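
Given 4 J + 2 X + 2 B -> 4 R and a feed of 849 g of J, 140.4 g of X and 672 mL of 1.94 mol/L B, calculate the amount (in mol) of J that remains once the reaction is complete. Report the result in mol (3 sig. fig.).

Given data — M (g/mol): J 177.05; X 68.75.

n(J) = 849.0 / 177.05 = 4.795 mol
n(X) = 140.4 / 68.75 = 2.042 mol
n(B) = 1.94 × 672.0/1000 = 1.304 mol
n/ν for J = 4.795/4 = 1.199
n/ν for X = 2.042/2 = 1.021
n/ν for B = 1.304/2 = 0.6520
Smallest n/ν is B → limiting reagent.
J consumed = (4/2) × 1.304 = 2.608 mol
J remaining = 4.795 − 2.608 = 2.187 mol

2.19 mol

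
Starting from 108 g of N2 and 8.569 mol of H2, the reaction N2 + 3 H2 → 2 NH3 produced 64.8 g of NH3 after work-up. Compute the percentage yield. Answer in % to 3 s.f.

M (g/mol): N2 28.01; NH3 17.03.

66.6 %

n(N2) = 108.0 / 28.01 = 3.856 mol
n(H2) = 8.569 mol
n/ν → N2: 3.856, H2: 2.856; H2 is limiting.
theoretical n(NH3) = (2/3) × 8.569 = 5.713 mol → 97.29 g
% yield = 64.8 / 97.29 × 100 = 66.60 %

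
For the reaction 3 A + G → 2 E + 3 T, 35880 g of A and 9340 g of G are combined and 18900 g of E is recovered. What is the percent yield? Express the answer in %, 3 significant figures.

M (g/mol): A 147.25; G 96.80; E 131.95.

88.2 %

n(A) = 35880 / 147.25 = 243.7 mol
n(G) = 9340 / 96.80 = 96.49 mol
n/ν → A: 81.23, G: 96.49; A is limiting.
theoretical n(E) = (2/3) × 243.7 = 162.5 mol → 21440 g
% yield = 18900 / 21440 × 100 = 88.15 %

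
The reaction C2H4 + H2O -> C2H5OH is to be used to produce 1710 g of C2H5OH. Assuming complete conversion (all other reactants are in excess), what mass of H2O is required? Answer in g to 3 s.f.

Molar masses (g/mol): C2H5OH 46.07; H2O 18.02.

n(C2H5OH) = 1710 / 46.07 = 37.12 mol
n(H2O) = (1/1) × 37.12 = 37.12 mol
mass = 37.12 × 18.02 = 668.9 g

669 g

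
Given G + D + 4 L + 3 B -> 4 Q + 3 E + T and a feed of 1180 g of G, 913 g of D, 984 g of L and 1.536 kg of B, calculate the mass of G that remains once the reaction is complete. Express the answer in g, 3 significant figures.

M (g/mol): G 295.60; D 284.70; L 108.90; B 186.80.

512 g

n(G) = 1180 / 295.60 = 3.992 mol
n(D) = 913.0 / 284.70 = 3.207 mol
n(L) = 984.0 / 108.90 = 9.036 mol
n(B) = 1.536×1000 / 186.80 = 8.223 mol
n/ν for G = 3.992/1 = 3.992
n/ν for D = 3.207/1 = 3.207
n/ν for L = 9.036/4 = 2.259
n/ν for B = 8.223/3 = 2.741
Smallest n/ν is L → limiting reagent.
G consumed = (1/4) × 9.036 = 2.259 mol
G remaining = 3.992 − 2.259 = 1.733 mol
mass = 1.733 × 295.60 = 512.3 g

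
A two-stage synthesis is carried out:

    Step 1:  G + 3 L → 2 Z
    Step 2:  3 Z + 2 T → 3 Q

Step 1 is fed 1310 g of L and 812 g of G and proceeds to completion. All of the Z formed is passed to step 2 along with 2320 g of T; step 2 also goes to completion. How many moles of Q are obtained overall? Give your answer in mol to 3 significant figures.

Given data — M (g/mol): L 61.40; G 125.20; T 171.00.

Step 1:
n(L) = 1310 / 61.40 = 21.34 mol
n(G) = 812.0 / 125.20 = 6.486 mol
n/ν for L = 21.34/3 = 7.113
n/ν for G = 6.486/1 = 6.486
Smallest n/ν is G → limiting reagent.
n(Z) produced = (2/1) × 6.486 = 12.97 mol
Step 2:
n(Z) available = 12.97 mol
n(T) = 2320 / 171.00 = 13.57 mol
n/ν for Z = 12.97/3 = 4.323
n/ν for T = 13.57/2 = 6.785
Smallest n/ν is Z → limiting reagent.
n(Q) = (3/3) × 12.97 = 12.97 mol

13.0 mol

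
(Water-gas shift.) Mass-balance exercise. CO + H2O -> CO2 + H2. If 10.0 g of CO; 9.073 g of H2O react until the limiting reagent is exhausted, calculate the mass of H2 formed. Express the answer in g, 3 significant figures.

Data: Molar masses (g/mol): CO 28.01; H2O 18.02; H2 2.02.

0.721 g

n(CO) = 10.00 / 28.01 = 0.3570 mol
n(H2O) = 9.073 / 18.02 = 0.5035 mol
n/ν → CO: 0.3570, H2O: 0.5035; CO is limiting.
n(H2) = (1/1) × 0.3570 = 0.3570 mol
mass = 0.3570 × 2.02 = 0.7211 g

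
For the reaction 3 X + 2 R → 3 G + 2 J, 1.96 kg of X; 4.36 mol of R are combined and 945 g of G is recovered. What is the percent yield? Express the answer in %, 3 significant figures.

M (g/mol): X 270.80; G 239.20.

60.4 %

n(X) = 1.960×1000 / 270.80 = 7.238 mol
n(R) = 4.360 mol
n/ν for X = 7.238/3 = 2.413
n/ν for R = 4.360/2 = 2.180
Smallest n/ν is R → limiting reagent.
theoretical n(G) = (3/2) × 4.360 = 6.540 mol → 1564 g
% yield = 945 / 1564 × 100 = 60.42 %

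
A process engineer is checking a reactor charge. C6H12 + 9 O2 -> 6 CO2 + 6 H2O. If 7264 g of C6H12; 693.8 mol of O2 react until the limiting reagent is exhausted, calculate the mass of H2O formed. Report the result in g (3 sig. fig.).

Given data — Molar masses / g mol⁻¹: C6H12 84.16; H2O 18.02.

8330 g

n(C6H12) = 7264 / 84.16 = 86.31 mol
n(O2) = 693.8 mol
n/ν for C6H12 = 86.31/1 = 86.31
n/ν for O2 = 693.8/9 = 77.09
Smallest n/ν is O2 → limiting reagent.
n(H2O) = (6/9) × 693.8 = 462.5 mol
mass = 462.5 × 18.02 = 8334 g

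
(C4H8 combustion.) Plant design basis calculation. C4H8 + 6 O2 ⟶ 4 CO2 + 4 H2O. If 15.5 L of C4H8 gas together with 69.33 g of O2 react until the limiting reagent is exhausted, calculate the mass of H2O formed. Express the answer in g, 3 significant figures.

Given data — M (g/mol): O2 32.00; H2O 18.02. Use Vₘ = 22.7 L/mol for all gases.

n(C4H8) = 15.50 / 22.7 = 0.6828 mol
n(O2) = 69.33 / 32.00 = 2.167 mol
n/ν → C4H8: 0.6828, O2: 0.3612; O2 is limiting.
n(H2O) = (4/6) × 2.167 = 1.445 mol
mass = 1.445 × 18.02 = 26.04 g

26.0 g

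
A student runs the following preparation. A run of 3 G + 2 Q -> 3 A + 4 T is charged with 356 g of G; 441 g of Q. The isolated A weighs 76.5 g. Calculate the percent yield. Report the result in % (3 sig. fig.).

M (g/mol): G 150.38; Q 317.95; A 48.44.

75.9 %

n(G) = 356.0 / 150.38 = 2.367 mol
n(Q) = 441.0 / 317.95 = 1.387 mol
n/ν → G: 0.7890, Q: 0.6935; Q is limiting.
theoretical n(A) = (3/2) × 1.387 = 2.081 mol → 100.8 g
% yield = 76.5 / 100.8 × 100 = 75.89 %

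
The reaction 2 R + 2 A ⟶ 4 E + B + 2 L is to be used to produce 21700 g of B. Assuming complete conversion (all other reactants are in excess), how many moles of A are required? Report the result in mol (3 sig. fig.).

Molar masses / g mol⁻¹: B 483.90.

n(B) = 21700 / 483.90 = 44.84 mol
n(A) = (2/1) × 44.84 = 89.68 mol

89.7 mol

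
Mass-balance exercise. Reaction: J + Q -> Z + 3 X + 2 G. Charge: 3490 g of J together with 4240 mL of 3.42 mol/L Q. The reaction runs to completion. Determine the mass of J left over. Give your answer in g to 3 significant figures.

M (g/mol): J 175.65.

n(J) = 3490 / 175.65 = 19.87 mol
n(Q) = 3.42 × 4240/1000 = 14.50 mol
n/ν for J = 19.87/1 = 19.87
n/ν for Q = 14.50/1 = 14.50
Smallest n/ν is Q → limiting reagent.
J consumed = (1/1) × 14.50 = 14.50 mol
J remaining = 19.87 − 14.50 = 5.370 mol
mass = 5.370 × 175.65 = 943.2 g

943 g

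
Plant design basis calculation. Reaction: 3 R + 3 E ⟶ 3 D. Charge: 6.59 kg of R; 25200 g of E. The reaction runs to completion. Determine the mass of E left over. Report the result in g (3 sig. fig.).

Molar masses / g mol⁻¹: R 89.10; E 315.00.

1900 g

n(R) = 6.590×1000 / 89.10 = 73.96 mol
n(E) = 25200 / 315.00 = 80.00 mol
n/ν → R: 24.65, E: 26.67; R is limiting.
E consumed = (3/3) × 73.96 = 73.96 mol
E remaining = 80.00 − 73.96 = 6.040 mol
mass = 6.040 × 315.00 = 1903 g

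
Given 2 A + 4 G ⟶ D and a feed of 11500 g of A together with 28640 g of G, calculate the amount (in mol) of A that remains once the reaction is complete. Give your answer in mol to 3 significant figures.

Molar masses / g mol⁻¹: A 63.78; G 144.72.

n(A) = 11500 / 63.78 = 180.3 mol
n(G) = 28640 / 144.72 = 197.9 mol
n/ν for A = 180.3/2 = 90.15
n/ν for G = 197.9/4 = 49.48
Smallest n/ν is G → limiting reagent.
A consumed = (2/4) × 197.9 = 98.95 mol
A remaining = 180.3 − 98.95 = 81.35 mol

81.4 mol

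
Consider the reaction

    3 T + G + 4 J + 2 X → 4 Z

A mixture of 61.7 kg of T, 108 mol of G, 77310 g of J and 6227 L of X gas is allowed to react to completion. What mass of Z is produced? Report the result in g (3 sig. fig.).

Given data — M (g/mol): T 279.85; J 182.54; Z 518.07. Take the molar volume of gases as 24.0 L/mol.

152000 g

n(T) = 61.70×1000 / 279.85 = 220.5 mol
n(G) = 108.0 mol
n(J) = 77310 / 182.54 = 423.5 mol
n(X) = 6227 / 24.0 = 259.5 mol
n/ν for T = 220.5/3 = 73.50
n/ν for G = 108.0/1 = 108.0
n/ν for J = 423.5/4 = 105.9
n/ν for X = 259.5/2 = 129.8
Smallest n/ν is T → limiting reagent.
n(Z) = (4/3) × 220.5 = 294.0 mol
mass = 294.0 × 518.07 = 152300 g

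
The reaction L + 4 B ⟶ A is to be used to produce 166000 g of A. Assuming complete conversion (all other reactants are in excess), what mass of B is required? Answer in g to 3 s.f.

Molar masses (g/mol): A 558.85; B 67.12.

79700 g

n(A) = 166000 / 558.85 = 297.0 mol
n(B) = (4/1) × 297.0 = 1188 mol
mass = 1188 × 67.12 = 79740 g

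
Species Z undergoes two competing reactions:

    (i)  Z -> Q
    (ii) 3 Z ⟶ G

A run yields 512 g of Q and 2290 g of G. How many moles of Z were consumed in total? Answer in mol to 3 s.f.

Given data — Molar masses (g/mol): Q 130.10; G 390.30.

n(Q) = 512 / 130.10 = 3.935 mol
n(G) = 2290 / 390.30 = 5.867 mol
n(Z) via (i) = (1/1)×3.935 = 3.935 mol
n(Z) via (ii) = (3/1)×5.867 = 17.60 mol
total n(Z) = 3.935 + 17.60 = 21.54 mol

21.5 mol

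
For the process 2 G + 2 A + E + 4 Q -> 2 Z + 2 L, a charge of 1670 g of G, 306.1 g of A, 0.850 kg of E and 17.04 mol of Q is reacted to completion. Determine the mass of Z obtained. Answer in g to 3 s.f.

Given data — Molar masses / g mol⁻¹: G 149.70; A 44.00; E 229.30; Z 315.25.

2190 g

n(G) = 1670 / 149.70 = 11.16 mol
n(A) = 306.1 / 44.00 = 6.957 mol
n(E) = 0.8500×1000 / 229.30 = 3.707 mol
n(Q) = 17.04 mol
n/ν for G = 11.16/2 = 5.580
n/ν for A = 6.957/2 = 3.479
n/ν for E = 3.707/1 = 3.707
n/ν for Q = 17.04/4 = 4.260
Smallest n/ν is A → limiting reagent.
n(Z) = (2/2) × 6.957 = 6.957 mol
mass = 6.957 × 315.25 = 2193 g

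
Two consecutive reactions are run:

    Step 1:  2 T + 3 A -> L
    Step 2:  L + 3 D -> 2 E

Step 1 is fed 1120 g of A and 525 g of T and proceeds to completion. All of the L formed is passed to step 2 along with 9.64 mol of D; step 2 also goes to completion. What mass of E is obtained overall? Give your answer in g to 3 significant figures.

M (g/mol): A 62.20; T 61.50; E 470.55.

Step 1:
n(A) = 1120 / 62.20 = 18.01 mol
n(T) = 525.0 / 61.50 = 8.537 mol
n/ν for A = 18.01/3 = 6.003
n/ν for T = 8.537/2 = 4.269
Smallest n/ν is T → limiting reagent.
n(L) produced = (1/2) × 8.537 = 4.269 mol
Step 2:
n(L) available = 4.269 mol
n(D) = 9.640 mol
n/ν for L = 4.269/1 = 4.269
n/ν for D = 9.640/3 = 3.213
Smallest n/ν is D → limiting reagent.
n(E) = (2/3) × 9.640 = 6.427 mol
mass = 6.427 × 470.55 = 3024 g

3020 g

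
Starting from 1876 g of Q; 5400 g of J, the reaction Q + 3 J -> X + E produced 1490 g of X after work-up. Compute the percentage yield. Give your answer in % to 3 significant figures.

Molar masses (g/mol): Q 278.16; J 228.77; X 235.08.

n(Q) = 1876 / 278.16 = 6.744 mol
n(J) = 5400 / 228.77 = 23.60 mol
n/ν → Q: 6.744, J: 7.867; Q is limiting.
theoretical n(X) = (1/1) × 6.744 = 6.744 mol → 1585 g
% yield = 1490 / 1585 × 100 = 94.01 %

94.0 %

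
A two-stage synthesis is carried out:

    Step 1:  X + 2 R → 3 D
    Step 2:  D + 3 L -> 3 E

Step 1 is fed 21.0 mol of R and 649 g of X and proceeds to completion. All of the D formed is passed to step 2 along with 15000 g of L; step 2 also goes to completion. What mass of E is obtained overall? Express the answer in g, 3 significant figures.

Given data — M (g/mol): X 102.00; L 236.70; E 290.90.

Step 1:
n(R) = 21.00 mol
n(X) = 649.0 / 102.00 = 6.363 mol
n/ν for R = 21.00/2 = 10.50
n/ν for X = 6.363/1 = 6.363
Smallest n/ν is X → limiting reagent.
n(D) produced = (3/1) × 6.363 = 19.09 mol
Step 2:
n(D) available = 19.09 mol
n(L) = 15000 / 236.70 = 63.37 mol
n/ν for D = 19.09/1 = 19.09
n/ν for L = 63.37/3 = 21.12
Smallest n/ν is D → limiting reagent.
n(E) = (3/1) × 19.09 = 57.27 mol
mass = 57.27 × 290.90 = 16660 g

16700 g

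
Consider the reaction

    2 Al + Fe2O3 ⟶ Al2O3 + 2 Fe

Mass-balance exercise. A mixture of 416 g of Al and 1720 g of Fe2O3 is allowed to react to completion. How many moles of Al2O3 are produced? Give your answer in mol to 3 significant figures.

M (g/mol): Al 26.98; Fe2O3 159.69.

n(Al) = 416.0 / 26.98 = 15.42 mol
n(Fe2O3) = 1720 / 159.69 = 10.77 mol
n/ν → Al: 7.710, Fe2O3: 10.77; Al is limiting.
n(Al2O3) = (1/2) × 15.42 = 7.710 mol

7.71 mol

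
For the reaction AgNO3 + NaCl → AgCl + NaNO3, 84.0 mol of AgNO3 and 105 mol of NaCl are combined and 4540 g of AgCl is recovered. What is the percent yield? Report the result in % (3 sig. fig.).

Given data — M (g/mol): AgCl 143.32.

n(AgNO3) = 84.00 mol
n(NaCl) = 105.0 mol
n/ν → AgNO3: 84.00, NaCl: 105.0; AgNO3 is limiting.
theoretical n(AgCl) = (1/1) × 84.00 = 84.00 mol → 12040 g
% yield = 4540 / 12040 × 100 = 37.71 %

37.7 %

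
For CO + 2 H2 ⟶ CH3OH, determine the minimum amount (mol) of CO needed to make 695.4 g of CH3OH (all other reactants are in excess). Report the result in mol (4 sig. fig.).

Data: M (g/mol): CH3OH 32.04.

21.70 mol

n(CH3OH) = 695.4 / 32.04 = 21.70 mol
n(CO) = (1/1) × 21.70 = 21.70 mol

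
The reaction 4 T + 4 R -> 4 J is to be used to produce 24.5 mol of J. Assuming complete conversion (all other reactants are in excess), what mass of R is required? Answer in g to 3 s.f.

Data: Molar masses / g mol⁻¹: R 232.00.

5680 g

n(J) = 24.50 mol
n(R) = (4/4) × 24.50 = 24.50 mol
mass = 24.50 × 232.00 = 5684 g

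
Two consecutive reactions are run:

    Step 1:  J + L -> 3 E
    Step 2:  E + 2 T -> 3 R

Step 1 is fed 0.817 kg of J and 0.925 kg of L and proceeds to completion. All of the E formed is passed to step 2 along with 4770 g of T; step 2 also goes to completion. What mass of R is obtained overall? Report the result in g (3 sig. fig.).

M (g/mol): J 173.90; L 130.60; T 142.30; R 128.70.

Step 1:
n(J) = 0.8170×1000 / 173.90 = 4.698 mol
n(L) = 0.9250×1000 / 130.60 = 7.083 mol
n/ν for J = 4.698/1 = 4.698
n/ν for L = 7.083/1 = 7.083
Smallest n/ν is J → limiting reagent.
n(E) produced = (3/1) × 4.698 = 14.09 mol
Step 2:
n(E) available = 14.09 mol
n(T) = 4770 / 142.30 = 33.52 mol
n/ν for E = 14.09/1 = 14.09
n/ν for T = 33.52/2 = 16.76
Smallest n/ν is E → limiting reagent.
n(R) = (3/1) × 14.09 = 42.27 mol
mass = 42.27 × 128.70 = 5440 g

5440 g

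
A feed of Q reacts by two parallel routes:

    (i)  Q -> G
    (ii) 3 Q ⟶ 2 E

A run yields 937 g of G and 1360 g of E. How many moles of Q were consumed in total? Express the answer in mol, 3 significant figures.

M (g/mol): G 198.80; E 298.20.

n(G) = 937 / 198.80 = 4.713 mol
n(E) = 1360 / 298.20 = 4.561 mol
n(Q) via (i) = (1/1)×4.713 = 4.713 mol
n(Q) via (ii) = (3/2)×4.561 = 6.842 mol
total n(Q) = 4.713 + 6.842 = 11.56 mol

11.6 mol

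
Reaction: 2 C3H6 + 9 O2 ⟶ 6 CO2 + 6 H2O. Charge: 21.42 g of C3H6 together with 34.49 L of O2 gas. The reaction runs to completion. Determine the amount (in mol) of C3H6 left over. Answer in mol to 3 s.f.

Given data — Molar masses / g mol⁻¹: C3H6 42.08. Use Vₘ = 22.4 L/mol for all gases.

n(C3H6) = 21.42 / 42.08 = 0.5090 mol
n(O2) = 34.49 / 22.4 = 1.540 mol
n/ν → C3H6: 0.2545, O2: 0.1711; O2 is limiting.
C3H6 consumed = (2/9) × 1.540 = 0.3422 mol
C3H6 remaining = 0.5090 − 0.3422 = 0.1668 mol

0.167 mol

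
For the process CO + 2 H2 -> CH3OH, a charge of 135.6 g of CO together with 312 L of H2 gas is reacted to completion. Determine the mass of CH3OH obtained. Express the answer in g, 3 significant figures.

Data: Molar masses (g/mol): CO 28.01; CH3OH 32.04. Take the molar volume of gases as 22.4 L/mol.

n(CO) = 135.6 / 28.01 = 4.841 mol
n(H2) = 312.0 / 22.4 = 13.93 mol
n/ν for CO = 4.841/1 = 4.841
n/ν for H2 = 13.93/2 = 6.965
Smallest n/ν is CO → limiting reagent.
n(CH3OH) = (1/1) × 4.841 = 4.841 mol
mass = 4.841 × 32.04 = 155.1 g

155 g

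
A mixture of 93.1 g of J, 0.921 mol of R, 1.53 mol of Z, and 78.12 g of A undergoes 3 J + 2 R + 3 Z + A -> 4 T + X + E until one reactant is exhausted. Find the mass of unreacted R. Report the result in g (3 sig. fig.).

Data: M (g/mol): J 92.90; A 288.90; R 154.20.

58.6 g

n(J) = 93.10 / 92.90 = 1.002 mol
n(R) = 0.9210 mol
n(Z) = 1.530 mol
n(A) = 78.12 / 288.90 = 0.2704 mol
n/ν → J: 0.3340, R: 0.4605, Z: 0.5100, A: 0.2704; A is limiting.
R consumed = (2/1) × 0.2704 = 0.5408 mol
R remaining = 0.9210 − 0.5408 = 0.3802 mol
mass = 0.3802 × 154.20 = 58.63 g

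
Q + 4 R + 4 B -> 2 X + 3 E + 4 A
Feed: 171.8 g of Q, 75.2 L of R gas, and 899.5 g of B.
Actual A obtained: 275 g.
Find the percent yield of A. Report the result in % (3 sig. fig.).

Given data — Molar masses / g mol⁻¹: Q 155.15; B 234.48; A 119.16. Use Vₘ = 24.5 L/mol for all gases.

n(Q) = 171.8 / 155.15 = 1.107 mol
n(R) = 75.20 / 24.5 = 3.069 mol
n(B) = 899.5 / 234.48 = 3.836 mol
n/ν → Q: 1.107, R: 0.7673, B: 0.9590; R is limiting.
theoretical n(A) = (4/4) × 3.069 = 3.069 mol → 365.7 g
% yield = 275 / 365.7 × 100 = 75.20 %

75.2 %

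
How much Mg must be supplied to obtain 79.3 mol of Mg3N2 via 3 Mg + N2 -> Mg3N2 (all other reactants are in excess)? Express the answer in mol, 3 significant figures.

n(Mg3N2) = 79.30 mol
n(Mg) = (3/1) × 79.30 = 237.9 mol

238 mol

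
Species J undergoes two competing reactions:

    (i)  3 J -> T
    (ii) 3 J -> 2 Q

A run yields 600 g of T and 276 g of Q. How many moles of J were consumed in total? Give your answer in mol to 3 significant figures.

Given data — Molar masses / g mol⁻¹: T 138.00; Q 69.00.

19.0 mol

n(T) = 600 / 138.00 = 4.348 mol
n(Q) = 276 / 69.00 = 4.000 mol
n(J) via (i) = (3/1)×4.348 = 13.04 mol
n(J) via (ii) = (3/2)×4.000 = 6.000 mol
total n(J) = 13.04 + 6.000 = 19.04 mol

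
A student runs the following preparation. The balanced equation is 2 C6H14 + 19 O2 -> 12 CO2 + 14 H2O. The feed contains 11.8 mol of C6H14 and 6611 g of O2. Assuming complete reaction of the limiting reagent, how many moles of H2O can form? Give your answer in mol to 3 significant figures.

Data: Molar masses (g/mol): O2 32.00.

82.6 mol

n(C6H14) = 11.80 mol
n(O2) = 6611 / 32.00 = 206.6 mol
n/ν for C6H14 = 11.80/2 = 5.900
n/ν for O2 = 206.6/19 = 10.87
Smallest n/ν is C6H14 → limiting reagent.
n(H2O) = (14/2) × 11.80 = 82.60 mol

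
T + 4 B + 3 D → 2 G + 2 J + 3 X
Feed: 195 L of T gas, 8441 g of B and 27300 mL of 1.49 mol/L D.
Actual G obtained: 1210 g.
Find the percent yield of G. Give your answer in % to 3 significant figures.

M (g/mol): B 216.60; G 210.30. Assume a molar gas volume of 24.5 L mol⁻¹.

n(T) = 195.0 / 24.5 = 7.959 mol
n(B) = 8441 / 216.60 = 38.97 mol
n(D) = 1.49 × 27300/1000 = 40.68 mol
n/ν for T = 7.959/1 = 7.959
n/ν for B = 38.97/4 = 9.743
n/ν for D = 40.68/3 = 13.56
Smallest n/ν is T → limiting reagent.
theoretical n(G) = (2/1) × 7.959 = 15.92 mol → 3348 g
% yield = 1210 / 3348 × 100 = 36.14 %

36.1 %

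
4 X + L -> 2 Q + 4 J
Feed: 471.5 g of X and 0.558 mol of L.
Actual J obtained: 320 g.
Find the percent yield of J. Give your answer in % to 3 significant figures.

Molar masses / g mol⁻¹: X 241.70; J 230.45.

n(X) = 471.5 / 241.70 = 1.951 mol
n(L) = 0.5580 mol
n/ν for X = 1.951/4 = 0.4878
n/ν for L = 0.5580/1 = 0.5580
Smallest n/ν is X → limiting reagent.
theoretical n(J) = (4/4) × 1.951 = 1.951 mol → 449.6 g
% yield = 320 / 449.6 × 100 = 71.17 %

71.2 %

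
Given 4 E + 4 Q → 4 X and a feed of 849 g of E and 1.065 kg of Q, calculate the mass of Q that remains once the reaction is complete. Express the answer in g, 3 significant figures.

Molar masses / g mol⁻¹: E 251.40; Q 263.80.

174 g

n(E) = 849.0 / 251.40 = 3.377 mol
n(Q) = 1.065×1000 / 263.80 = 4.037 mol
n/ν → E: 0.8443, Q: 1.009; E is limiting.
Q consumed = (4/4) × 3.377 = 3.377 mol
Q remaining = 4.037 − 3.377 = 0.6600 mol
mass = 0.6600 × 263.80 = 174.1 g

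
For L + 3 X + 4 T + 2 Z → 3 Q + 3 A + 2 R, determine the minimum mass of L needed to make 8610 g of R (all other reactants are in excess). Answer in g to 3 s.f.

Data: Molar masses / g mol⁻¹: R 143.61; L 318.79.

n(R) = 8610 / 143.61 = 59.95 mol
n(L) = (1/2) × 59.95 = 29.98 mol
mass = 29.98 × 318.79 = 9557 g

9560 g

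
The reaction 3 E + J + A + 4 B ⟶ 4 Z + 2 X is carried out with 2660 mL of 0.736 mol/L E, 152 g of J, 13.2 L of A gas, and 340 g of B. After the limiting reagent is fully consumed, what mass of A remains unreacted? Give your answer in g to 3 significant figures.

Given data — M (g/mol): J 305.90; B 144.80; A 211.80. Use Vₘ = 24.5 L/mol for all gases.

n(E) = 0.736 × 2660/1000 = 1.958 mol
n(J) = 152.0 / 305.90 = 0.4969 mol
n(A) = 13.20 / 24.5 = 0.5388 mol
n(B) = 340.0 / 144.80 = 2.348 mol
n/ν for E = 1.958/3 = 0.6527
n/ν for J = 0.4969/1 = 0.4969
n/ν for A = 0.5388/1 = 0.5388
n/ν for B = 2.348/4 = 0.5870
Smallest n/ν is J → limiting reagent.
A consumed = (1/1) × 0.4969 = 0.4969 mol
A remaining = 0.5388 − 0.4969 = 0.04190 mol
mass = 0.04190 × 211.80 = 8.874 g

8.87 g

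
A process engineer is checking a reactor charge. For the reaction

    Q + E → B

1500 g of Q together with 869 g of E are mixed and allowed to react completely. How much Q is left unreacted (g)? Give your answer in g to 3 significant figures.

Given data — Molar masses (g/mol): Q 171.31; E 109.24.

n(Q) = 1500 / 171.31 = 8.756 mol
n(E) = 869.0 / 109.24 = 7.955 mol
n/ν → Q: 8.756, E: 7.955; E is limiting.
Q consumed = (1/1) × 7.955 = 7.955 mol
Q remaining = 8.756 − 7.955 = 0.8010 mol
mass = 0.8010 × 171.31 = 137.2 g

137 g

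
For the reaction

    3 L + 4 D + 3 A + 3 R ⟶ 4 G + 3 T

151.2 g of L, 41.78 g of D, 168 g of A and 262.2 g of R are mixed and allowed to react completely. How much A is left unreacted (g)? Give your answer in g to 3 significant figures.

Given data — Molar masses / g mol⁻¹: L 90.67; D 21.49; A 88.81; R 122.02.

38.5 g

n(L) = 151.2 / 90.67 = 1.668 mol
n(D) = 41.78 / 21.49 = 1.944 mol
n(A) = 168.0 / 88.81 = 1.892 mol
n(R) = 262.2 / 122.02 = 2.149 mol
n/ν for L = 1.668/3 = 0.5560
n/ν for D = 1.944/4 = 0.4860
n/ν for A = 1.892/3 = 0.6307
n/ν for R = 2.149/3 = 0.7163
Smallest n/ν is D → limiting reagent.
A consumed = (3/4) × 1.944 = 1.458 mol
A remaining = 1.892 − 1.458 = 0.4340 mol
mass = 0.4340 × 88.81 = 38.54 g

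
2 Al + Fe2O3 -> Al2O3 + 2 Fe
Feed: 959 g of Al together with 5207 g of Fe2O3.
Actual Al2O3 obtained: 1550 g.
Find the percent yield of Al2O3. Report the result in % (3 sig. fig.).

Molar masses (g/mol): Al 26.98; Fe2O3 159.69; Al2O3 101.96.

n(Al) = 959.0 / 26.98 = 35.54 mol
n(Fe2O3) = 5207 / 159.69 = 32.61 mol
n/ν for Al = 35.54/2 = 17.77
n/ν for Fe2O3 = 32.61/1 = 32.61
Smallest n/ν is Al → limiting reagent.
theoretical n(Al2O3) = (1/2) × 35.54 = 17.77 mol → 1812 g
% yield = 1550 / 1812 × 100 = 85.54 %

85.5 %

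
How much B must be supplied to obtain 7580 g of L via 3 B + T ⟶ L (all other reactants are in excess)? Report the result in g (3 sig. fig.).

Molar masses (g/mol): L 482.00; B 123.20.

5810 g

n(L) = 7580 / 482.00 = 15.73 mol
n(B) = (3/1) × 15.73 = 47.19 mol
mass = 47.19 × 123.20 = 5814 g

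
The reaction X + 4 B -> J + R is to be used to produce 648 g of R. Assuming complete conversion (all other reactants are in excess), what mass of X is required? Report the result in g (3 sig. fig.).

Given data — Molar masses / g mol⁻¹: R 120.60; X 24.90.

134 g

n(R) = 648 / 120.60 = 5.373 mol
n(X) = (1/1) × 5.373 = 5.373 mol
mass = 5.373 × 24.90 = 133.8 g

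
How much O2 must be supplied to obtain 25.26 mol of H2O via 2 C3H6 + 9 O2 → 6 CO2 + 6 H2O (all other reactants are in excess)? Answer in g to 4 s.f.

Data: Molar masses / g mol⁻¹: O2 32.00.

n(H2O) = 25.26 mol
n(O2) = (9/6) × 25.26 = 37.89 mol
mass = 37.89 × 32.00 = 1212 g

1212 g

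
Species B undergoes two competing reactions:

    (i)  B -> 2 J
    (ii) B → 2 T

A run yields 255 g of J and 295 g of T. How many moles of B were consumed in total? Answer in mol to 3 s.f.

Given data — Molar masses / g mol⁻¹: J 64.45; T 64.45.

4.27 mol

n(J) = 255 / 64.45 = 3.957 mol
n(T) = 295 / 64.45 = 4.577 mol
n(B) via (i) = (1/2)×3.957 = 1.979 mol
n(B) via (ii) = (1/2)×4.577 = 2.289 mol
total n(B) = 1.979 + 2.289 = 4.268 mol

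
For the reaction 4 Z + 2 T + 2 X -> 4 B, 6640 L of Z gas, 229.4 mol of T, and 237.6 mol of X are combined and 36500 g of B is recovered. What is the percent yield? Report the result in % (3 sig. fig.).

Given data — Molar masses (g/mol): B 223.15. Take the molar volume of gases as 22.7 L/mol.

n(Z) = 6640 / 22.7 = 292.5 mol
n(T) = 229.4 mol
n(X) = 237.6 mol
n/ν for Z = 292.5/4 = 73.13
n/ν for T = 229.4/2 = 114.7
n/ν for X = 237.6/2 = 118.8
Smallest n/ν is Z → limiting reagent.
theoretical n(B) = (4/4) × 292.5 = 292.5 mol → 65270 g
% yield = 36500 / 65270 × 100 = 55.92 %

55.9 %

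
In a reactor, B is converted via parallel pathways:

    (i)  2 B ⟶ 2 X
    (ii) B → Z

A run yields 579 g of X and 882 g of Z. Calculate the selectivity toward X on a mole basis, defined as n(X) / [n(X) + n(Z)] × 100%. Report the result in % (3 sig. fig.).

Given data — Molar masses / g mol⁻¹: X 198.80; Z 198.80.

39.6 %

n(X) = 579 / 198.80 = 2.912 mol
n(Z) = 882 / 198.80 = 4.437 mol
selectivity = 2.912/(2.912+4.437) × 100 = 39.62 %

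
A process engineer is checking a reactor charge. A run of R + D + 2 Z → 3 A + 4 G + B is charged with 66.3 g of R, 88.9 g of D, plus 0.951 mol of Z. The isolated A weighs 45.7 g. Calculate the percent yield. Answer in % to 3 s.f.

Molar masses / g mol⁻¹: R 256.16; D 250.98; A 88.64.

n(R) = 66.30 / 256.16 = 0.2588 mol
n(D) = 88.90 / 250.98 = 0.3542 mol
n(Z) = 0.9510 mol
n/ν → R: 0.2588, D: 0.3542, Z: 0.4755; R is limiting.
theoretical n(A) = (3/1) × 0.2588 = 0.7764 mol → 68.82 g
% yield = 45.7 / 68.82 × 100 = 66.41 %

66.4 %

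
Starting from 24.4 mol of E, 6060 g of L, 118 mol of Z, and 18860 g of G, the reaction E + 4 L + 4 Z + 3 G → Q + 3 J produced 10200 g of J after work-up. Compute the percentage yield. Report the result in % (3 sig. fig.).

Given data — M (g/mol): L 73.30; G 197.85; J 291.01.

n(E) = 24.40 mol
n(L) = 6060 / 73.30 = 82.67 mol
n(Z) = 118.0 mol
n(G) = 18860 / 197.85 = 95.32 mol
n/ν for E = 24.40/1 = 24.40
n/ν for L = 82.67/4 = 20.67
n/ν for Z = 118.0/4 = 29.50
n/ν for G = 95.32/3 = 31.77
Smallest n/ν is L → limiting reagent.
theoretical n(J) = (3/4) × 82.67 = 62.00 mol → 18040 g
% yield = 10200 / 18040 × 100 = 56.54 %

56.5 %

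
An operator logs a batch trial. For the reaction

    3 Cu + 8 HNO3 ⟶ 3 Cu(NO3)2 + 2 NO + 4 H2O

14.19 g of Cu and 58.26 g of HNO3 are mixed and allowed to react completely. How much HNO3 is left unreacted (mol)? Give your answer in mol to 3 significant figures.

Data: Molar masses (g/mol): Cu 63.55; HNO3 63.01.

0.329 mol

n(Cu) = 14.19 / 63.55 = 0.2233 mol
n(HNO3) = 58.26 / 63.01 = 0.9246 mol
n/ν for Cu = 0.2233/3 = 0.07443
n/ν for HNO3 = 0.9246/8 = 0.1156
Smallest n/ν is Cu → limiting reagent.
HNO3 consumed = (8/3) × 0.2233 = 0.5955 mol
HNO3 remaining = 0.9246 − 0.5955 = 0.3291 mol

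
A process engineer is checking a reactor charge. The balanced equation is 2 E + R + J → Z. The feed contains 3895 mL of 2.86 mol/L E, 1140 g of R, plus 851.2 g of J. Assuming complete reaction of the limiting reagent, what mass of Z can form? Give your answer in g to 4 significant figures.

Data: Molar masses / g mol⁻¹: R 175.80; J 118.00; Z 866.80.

4828 g

n(E) = 2.86 × 3895/1000 = 11.14 mol
n(R) = 1140 / 175.80 = 6.485 mol
n(J) = 851.2 / 118.00 = 7.214 mol
n/ν → E: 5.570, R: 6.485, J: 7.214; E is limiting.
n(Z) = (1/2) × 11.14 = 5.570 mol
mass = 5.570 × 866.80 = 4828 g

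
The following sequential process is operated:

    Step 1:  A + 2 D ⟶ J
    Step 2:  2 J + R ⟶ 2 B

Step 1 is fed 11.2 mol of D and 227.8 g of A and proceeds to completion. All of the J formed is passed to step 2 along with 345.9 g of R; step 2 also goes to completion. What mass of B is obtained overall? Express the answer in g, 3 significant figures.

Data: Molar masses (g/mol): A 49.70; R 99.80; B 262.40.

1200 g

Step 1:
n(D) = 11.20 mol
n(A) = 227.8 / 49.70 = 4.584 mol
n/ν for D = 11.20/2 = 5.600
n/ν for A = 4.584/1 = 4.584
Smallest n/ν is A → limiting reagent.
n(J) produced = (1/1) × 4.584 = 4.584 mol
Step 2:
n(J) available = 4.584 mol
n(R) = 345.9 / 99.80 = 3.466 mol
n/ν for J = 4.584/2 = 2.292
n/ν for R = 3.466/1 = 3.466
Smallest n/ν is J → limiting reagent.
n(B) = (2/2) × 4.584 = 4.584 mol
mass = 4.584 × 262.40 = 1203 g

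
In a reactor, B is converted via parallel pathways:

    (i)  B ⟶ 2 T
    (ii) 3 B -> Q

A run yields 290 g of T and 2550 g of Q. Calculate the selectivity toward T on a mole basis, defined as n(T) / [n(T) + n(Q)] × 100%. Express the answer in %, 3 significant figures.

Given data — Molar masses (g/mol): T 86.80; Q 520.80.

40.6 %

n(T) = 290 / 86.80 = 3.341 mol
n(Q) = 2550 / 520.80 = 4.896 mol
selectivity = 3.341/(3.341+4.896) × 100 = 40.56 %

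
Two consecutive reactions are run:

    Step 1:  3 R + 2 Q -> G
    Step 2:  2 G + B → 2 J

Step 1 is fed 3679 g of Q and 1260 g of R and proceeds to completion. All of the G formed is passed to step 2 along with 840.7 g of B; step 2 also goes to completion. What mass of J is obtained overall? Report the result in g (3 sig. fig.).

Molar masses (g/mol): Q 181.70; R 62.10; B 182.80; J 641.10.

4340 g

Step 1:
n(Q) = 3679 / 181.70 = 20.25 mol
n(R) = 1260 / 62.10 = 20.29 mol
n/ν for Q = 20.25/2 = 10.13
n/ν for R = 20.29/3 = 6.763
Smallest n/ν is R → limiting reagent.
n(G) produced = (1/3) × 20.29 = 6.763 mol
Step 2:
n(G) available = 6.763 mol
n(B) = 840.7 / 182.80 = 4.599 mol
n/ν for G = 6.763/2 = 3.382
n/ν for B = 4.599/1 = 4.599
Smallest n/ν is G → limiting reagent.
n(J) = (2/2) × 6.763 = 6.763 mol
mass = 6.763 × 641.10 = 4336 g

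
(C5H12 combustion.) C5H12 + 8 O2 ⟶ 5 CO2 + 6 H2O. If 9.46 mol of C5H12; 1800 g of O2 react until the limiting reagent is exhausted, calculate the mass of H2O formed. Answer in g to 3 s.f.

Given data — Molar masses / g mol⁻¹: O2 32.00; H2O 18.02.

n(C5H12) = 9.460 mol
n(O2) = 1800 / 32.00 = 56.25 mol
n/ν → C5H12: 9.460, O2: 7.031; O2 is limiting.
n(H2O) = (6/8) × 56.25 = 42.19 mol
mass = 42.19 × 18.02 = 760.3 g

760 g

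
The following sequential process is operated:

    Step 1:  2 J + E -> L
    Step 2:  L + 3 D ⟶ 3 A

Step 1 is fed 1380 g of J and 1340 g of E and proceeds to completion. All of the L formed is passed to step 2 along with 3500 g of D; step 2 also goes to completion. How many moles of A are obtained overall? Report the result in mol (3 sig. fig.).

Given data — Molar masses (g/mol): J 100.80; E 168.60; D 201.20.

Step 1:
n(J) = 1380 / 100.80 = 13.69 mol
n(E) = 1340 / 168.60 = 7.948 mol
n/ν → J: 6.845, E: 7.948; J is limiting.
n(L) produced = (1/2) × 13.69 = 6.845 mol
Step 2:
n(L) available = 6.845 mol
n(D) = 3500 / 201.20 = 17.40 mol
n/ν → L: 6.845, D: 5.800; D is limiting.
n(A) = (3/3) × 17.40 = 17.40 mol

17.4 mol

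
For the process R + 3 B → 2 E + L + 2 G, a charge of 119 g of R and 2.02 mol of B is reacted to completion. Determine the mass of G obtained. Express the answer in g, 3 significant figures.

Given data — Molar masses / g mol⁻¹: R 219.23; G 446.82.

n(R) = 119.0 / 219.23 = 0.5428 mol
n(B) = 2.020 mol
n/ν for R = 0.5428/1 = 0.5428
n/ν for B = 2.020/3 = 0.6733
Smallest n/ν is R → limiting reagent.
n(G) = (2/1) × 0.5428 = 1.086 mol
mass = 1.086 × 446.82 = 485.2 g

485 g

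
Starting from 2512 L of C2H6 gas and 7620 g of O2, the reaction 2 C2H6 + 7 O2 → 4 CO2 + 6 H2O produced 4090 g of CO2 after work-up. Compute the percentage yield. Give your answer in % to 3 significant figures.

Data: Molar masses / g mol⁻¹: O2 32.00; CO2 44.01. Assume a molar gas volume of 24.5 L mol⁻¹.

n(C2H6) = 2512 / 24.5 = 102.5 mol
n(O2) = 7620 / 32.00 = 238.1 mol
n/ν for C2H6 = 102.5/2 = 51.25
n/ν for O2 = 238.1/7 = 34.01
Smallest n/ν is O2 → limiting reagent.
theoretical n(CO2) = (4/7) × 238.1 = 136.1 mol → 5990 g
% yield = 4090 / 5990 × 100 = 68.28 %

68.3 %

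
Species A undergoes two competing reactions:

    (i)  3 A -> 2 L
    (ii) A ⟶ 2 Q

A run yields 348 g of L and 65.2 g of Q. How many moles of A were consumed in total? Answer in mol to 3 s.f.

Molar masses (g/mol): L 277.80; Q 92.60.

2.23 mol

n(L) = 348 / 277.80 = 1.253 mol
n(Q) = 65.2 / 92.60 = 0.7041 mol
n(A) via (i) = (3/2)×1.253 = 1.880 mol
n(A) via (ii) = (1/2)×0.7041 = 0.3521 mol
total n(A) = 1.880 + 0.3521 = 2.232 mol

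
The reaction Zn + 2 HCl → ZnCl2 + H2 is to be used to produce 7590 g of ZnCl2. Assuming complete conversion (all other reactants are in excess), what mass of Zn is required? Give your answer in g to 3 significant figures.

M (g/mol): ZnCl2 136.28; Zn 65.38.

n(ZnCl2) = 7590 / 136.28 = 55.69 mol
n(Zn) = (1/1) × 55.69 = 55.69 mol
mass = 55.69 × 65.38 = 3641 g

3640 g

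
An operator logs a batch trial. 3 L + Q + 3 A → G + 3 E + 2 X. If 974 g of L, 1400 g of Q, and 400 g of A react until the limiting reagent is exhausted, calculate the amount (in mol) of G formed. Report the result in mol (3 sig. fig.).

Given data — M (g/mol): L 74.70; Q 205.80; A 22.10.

4.35 mol

n(L) = 974.0 / 74.70 = 13.04 mol
n(Q) = 1400 / 205.80 = 6.803 mol
n(A) = 400.0 / 22.10 = 18.10 mol
n/ν for L = 13.04/3 = 4.347
n/ν for Q = 6.803/1 = 6.803
n/ν for A = 18.10/3 = 6.033
Smallest n/ν is L → limiting reagent.
n(G) = (1/3) × 13.04 = 4.347 mol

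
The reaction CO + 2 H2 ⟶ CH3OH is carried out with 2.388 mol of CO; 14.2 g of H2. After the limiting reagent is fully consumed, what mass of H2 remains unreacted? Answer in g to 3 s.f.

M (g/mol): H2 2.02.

n(CO) = 2.388 mol
n(H2) = 14.20 / 2.02 = 7.030 mol
n/ν for CO = 2.388/1 = 2.388
n/ν for H2 = 7.030/2 = 3.515
Smallest n/ν is CO → limiting reagent.
H2 consumed = (2/1) × 2.388 = 4.776 mol
H2 remaining = 7.030 − 4.776 = 2.254 mol
mass = 2.254 × 2.02 = 4.553 g

4.55 g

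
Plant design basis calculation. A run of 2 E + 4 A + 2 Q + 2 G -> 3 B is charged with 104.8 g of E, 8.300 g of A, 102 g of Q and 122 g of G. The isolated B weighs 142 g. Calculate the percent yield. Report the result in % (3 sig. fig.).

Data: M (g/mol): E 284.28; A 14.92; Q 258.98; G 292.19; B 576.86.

59.0 %

n(E) = 104.8 / 284.28 = 0.3687 mol
n(A) = 8.300 / 14.92 = 0.5563 mol
n(Q) = 102.0 / 258.98 = 0.3939 mol
n(G) = 122.0 / 292.19 = 0.4175 mol
n/ν for E = 0.3687/2 = 0.1844
n/ν for A = 0.5563/4 = 0.1391
n/ν for Q = 0.3939/2 = 0.1970
n/ν for G = 0.4175/2 = 0.2088
Smallest n/ν is A → limiting reagent.
theoretical n(B) = (3/4) × 0.5563 = 0.4172 mol → 240.7 g
% yield = 142 / 240.7 × 100 = 58.99 %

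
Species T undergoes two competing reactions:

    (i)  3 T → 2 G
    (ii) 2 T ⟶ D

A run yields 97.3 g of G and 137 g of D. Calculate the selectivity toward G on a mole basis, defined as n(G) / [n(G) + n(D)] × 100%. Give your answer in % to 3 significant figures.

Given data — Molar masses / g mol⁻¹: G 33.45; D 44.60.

48.6 %

n(G) = 97.3 / 33.45 = 2.909 mol
n(D) = 137 / 44.60 = 3.072 mol
selectivity = 2.909/(2.909+3.072) × 100 = 48.64 %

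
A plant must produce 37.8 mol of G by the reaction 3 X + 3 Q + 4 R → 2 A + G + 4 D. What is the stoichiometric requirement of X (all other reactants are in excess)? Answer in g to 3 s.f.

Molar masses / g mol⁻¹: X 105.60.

n(G) = 37.80 mol
n(X) = (3/1) × 37.80 = 113.4 mol
mass = 113.4 × 105.60 = 11980 g

12000 g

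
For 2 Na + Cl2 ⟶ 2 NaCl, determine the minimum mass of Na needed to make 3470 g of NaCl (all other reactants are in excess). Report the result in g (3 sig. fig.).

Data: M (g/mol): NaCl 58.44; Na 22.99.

1370 g

n(NaCl) = 3470 / 58.44 = 59.38 mol
n(Na) = (2/2) × 59.38 = 59.38 mol
mass = 59.38 × 22.99 = 1365 g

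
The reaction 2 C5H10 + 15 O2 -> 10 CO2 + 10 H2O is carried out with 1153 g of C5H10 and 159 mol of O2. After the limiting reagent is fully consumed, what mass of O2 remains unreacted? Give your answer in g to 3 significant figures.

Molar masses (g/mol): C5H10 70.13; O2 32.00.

1140 g

n(C5H10) = 1153 / 70.13 = 16.44 mol
n(O2) = 159.0 mol
n/ν for C5H10 = 16.44/2 = 8.220
n/ν for O2 = 159.0/15 = 10.60
Smallest n/ν is C5H10 → limiting reagent.
O2 consumed = (15/2) × 16.44 = 123.3 mol
O2 remaining = 159.0 − 123.3 = 35.70 mol
mass = 35.70 × 32.00 = 1142 g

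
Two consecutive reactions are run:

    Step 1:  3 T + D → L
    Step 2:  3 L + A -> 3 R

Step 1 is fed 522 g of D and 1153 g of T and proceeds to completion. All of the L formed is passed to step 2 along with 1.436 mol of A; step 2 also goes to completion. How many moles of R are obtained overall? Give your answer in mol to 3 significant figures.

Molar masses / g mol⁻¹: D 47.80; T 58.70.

4.31 mol

Step 1:
n(D) = 522.0 / 47.80 = 10.92 mol
n(T) = 1153 / 58.70 = 19.64 mol
n/ν → D: 10.92, T: 6.547; T is limiting.
n(L) produced = (1/3) × 19.64 = 6.547 mol
Step 2:
n(L) available = 6.547 mol
n(A) = 1.436 mol
n/ν → L: 2.182, A: 1.436; A is limiting.
n(R) = (3/1) × 1.436 = 4.308 mol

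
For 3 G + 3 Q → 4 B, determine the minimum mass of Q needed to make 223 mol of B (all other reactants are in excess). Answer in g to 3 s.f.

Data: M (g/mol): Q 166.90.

27900 g

n(B) = 223.0 mol
n(Q) = (3/4) × 223.0 = 167.3 mol
mass = 167.3 × 166.90 = 27920 g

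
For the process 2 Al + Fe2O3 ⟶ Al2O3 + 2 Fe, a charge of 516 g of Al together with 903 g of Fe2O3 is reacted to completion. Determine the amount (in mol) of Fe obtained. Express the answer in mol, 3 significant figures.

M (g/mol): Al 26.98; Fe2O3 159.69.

11.3 mol

n(Al) = 516.0 / 26.98 = 19.13 mol
n(Fe2O3) = 903.0 / 159.69 = 5.655 mol
n/ν for Al = 19.13/2 = 9.565
n/ν for Fe2O3 = 5.655/1 = 5.655
Smallest n/ν is Fe2O3 → limiting reagent.
n(Fe) = (2/1) × 5.655 = 11.31 mol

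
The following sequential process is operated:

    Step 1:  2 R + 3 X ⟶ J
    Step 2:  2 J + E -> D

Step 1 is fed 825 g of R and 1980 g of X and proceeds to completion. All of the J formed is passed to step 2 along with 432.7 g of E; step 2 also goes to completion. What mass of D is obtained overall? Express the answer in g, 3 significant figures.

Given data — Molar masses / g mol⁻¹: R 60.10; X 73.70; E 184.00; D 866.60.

Step 1:
n(R) = 825.0 / 60.10 = 13.73 mol
n(X) = 1980 / 73.70 = 26.87 mol
n/ν → R: 6.865, X: 8.957; R is limiting.
n(J) produced = (1/2) × 13.73 = 6.865 mol
Step 2:
n(J) available = 6.865 mol
n(E) = 432.7 / 184.00 = 2.352 mol
n/ν → J: 3.433, E: 2.352; E is limiting.
n(D) = (1/1) × 2.352 = 2.352 mol
mass = 2.352 × 866.60 = 2038 g

2040 g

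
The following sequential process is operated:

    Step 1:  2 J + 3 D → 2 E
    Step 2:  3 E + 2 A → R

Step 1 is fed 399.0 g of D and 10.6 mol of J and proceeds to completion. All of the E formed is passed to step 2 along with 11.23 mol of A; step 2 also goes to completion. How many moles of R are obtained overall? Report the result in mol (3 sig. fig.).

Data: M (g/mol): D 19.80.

3.53 mol

Step 1:
n(D) = 399.0 / 19.80 = 20.15 mol
n(J) = 10.60 mol
n/ν for D = 20.15/3 = 6.717
n/ν for J = 10.60/2 = 5.300
Smallest n/ν is J → limiting reagent.
n(E) produced = (2/2) × 10.60 = 10.60 mol
Step 2:
n(E) available = 10.60 mol
n(A) = 11.23 mol
n/ν for E = 10.60/3 = 3.533
n/ν for A = 11.23/2 = 5.615
Smallest n/ν is E → limiting reagent.
n(R) = (1/3) × 10.60 = 3.533 mol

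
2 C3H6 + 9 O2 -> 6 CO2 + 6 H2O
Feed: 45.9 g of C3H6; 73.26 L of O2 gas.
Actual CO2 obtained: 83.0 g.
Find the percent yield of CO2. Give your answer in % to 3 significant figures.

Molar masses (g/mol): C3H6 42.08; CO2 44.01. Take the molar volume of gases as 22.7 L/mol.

n(C3H6) = 45.90 / 42.08 = 1.091 mol
n(O2) = 73.26 / 22.7 = 3.227 mol
n/ν → C3H6: 0.5455, O2: 0.3586; O2 is limiting.
theoretical n(CO2) = (6/9) × 3.227 = 2.151 mol → 94.67 g
% yield = 83.0 / 94.67 × 100 = 87.67 %

87.7 %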